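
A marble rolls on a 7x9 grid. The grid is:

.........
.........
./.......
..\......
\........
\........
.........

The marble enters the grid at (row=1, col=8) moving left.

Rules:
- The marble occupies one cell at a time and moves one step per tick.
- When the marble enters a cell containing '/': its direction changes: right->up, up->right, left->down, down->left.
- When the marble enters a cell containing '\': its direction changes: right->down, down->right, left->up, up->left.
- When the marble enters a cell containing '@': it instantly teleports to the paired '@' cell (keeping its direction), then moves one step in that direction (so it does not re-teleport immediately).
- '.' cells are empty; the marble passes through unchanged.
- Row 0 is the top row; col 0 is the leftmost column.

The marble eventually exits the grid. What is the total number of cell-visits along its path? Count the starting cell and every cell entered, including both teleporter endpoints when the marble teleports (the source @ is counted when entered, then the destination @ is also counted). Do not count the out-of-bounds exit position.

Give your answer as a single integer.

Step 1: enter (1,8), '.' pass, move left to (1,7)
Step 2: enter (1,7), '.' pass, move left to (1,6)
Step 3: enter (1,6), '.' pass, move left to (1,5)
Step 4: enter (1,5), '.' pass, move left to (1,4)
Step 5: enter (1,4), '.' pass, move left to (1,3)
Step 6: enter (1,3), '.' pass, move left to (1,2)
Step 7: enter (1,2), '.' pass, move left to (1,1)
Step 8: enter (1,1), '.' pass, move left to (1,0)
Step 9: enter (1,0), '.' pass, move left to (1,-1)
Step 10: at (1,-1) — EXIT via left edge, pos 1
Path length (cell visits): 9

Answer: 9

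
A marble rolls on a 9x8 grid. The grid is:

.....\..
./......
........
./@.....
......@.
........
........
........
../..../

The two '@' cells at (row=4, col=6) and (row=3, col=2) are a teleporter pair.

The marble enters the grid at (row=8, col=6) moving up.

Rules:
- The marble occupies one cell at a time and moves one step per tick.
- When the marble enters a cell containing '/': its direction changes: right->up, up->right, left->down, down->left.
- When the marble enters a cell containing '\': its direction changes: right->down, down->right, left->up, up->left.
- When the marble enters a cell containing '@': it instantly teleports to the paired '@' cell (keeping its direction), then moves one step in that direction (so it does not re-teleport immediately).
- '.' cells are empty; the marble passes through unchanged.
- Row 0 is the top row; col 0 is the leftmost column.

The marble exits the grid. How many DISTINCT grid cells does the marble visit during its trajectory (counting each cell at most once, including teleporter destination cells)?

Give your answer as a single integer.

Answer: 9

Derivation:
Step 1: enter (8,6), '.' pass, move up to (7,6)
Step 2: enter (7,6), '.' pass, move up to (6,6)
Step 3: enter (6,6), '.' pass, move up to (5,6)
Step 4: enter (5,6), '.' pass, move up to (4,6)
Step 5: enter (4,6), '@' teleport (4,6)->(3,2), also enter (3,2), move up to (2,2)
Step 6: enter (2,2), '.' pass, move up to (1,2)
Step 7: enter (1,2), '.' pass, move up to (0,2)
Step 8: enter (0,2), '.' pass, move up to (-1,2)
Step 9: at (-1,2) — EXIT via top edge, pos 2
Distinct cells visited: 9 (path length 9)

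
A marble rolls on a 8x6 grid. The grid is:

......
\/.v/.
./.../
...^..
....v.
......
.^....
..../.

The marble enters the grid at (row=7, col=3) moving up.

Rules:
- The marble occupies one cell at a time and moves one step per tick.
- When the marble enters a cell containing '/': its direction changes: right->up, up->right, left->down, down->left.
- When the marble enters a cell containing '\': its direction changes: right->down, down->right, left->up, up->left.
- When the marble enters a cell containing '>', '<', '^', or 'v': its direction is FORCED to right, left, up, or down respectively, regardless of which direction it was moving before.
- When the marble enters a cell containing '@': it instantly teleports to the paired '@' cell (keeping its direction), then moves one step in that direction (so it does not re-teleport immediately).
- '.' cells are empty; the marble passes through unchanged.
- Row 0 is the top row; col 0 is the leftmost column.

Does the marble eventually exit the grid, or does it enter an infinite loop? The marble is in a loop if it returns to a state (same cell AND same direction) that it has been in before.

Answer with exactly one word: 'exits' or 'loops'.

Step 1: enter (7,3), '.' pass, move up to (6,3)
Step 2: enter (6,3), '.' pass, move up to (5,3)
Step 3: enter (5,3), '.' pass, move up to (4,3)
Step 4: enter (4,3), '.' pass, move up to (3,3)
Step 5: enter (3,3), '^' forces up->up, move up to (2,3)
Step 6: enter (2,3), '.' pass, move up to (1,3)
Step 7: enter (1,3), 'v' forces up->down, move down to (2,3)
Step 8: enter (2,3), '.' pass, move down to (3,3)
Step 9: enter (3,3), '^' forces down->up, move up to (2,3)
Step 10: at (2,3) dir=up — LOOP DETECTED (seen before)

Answer: loops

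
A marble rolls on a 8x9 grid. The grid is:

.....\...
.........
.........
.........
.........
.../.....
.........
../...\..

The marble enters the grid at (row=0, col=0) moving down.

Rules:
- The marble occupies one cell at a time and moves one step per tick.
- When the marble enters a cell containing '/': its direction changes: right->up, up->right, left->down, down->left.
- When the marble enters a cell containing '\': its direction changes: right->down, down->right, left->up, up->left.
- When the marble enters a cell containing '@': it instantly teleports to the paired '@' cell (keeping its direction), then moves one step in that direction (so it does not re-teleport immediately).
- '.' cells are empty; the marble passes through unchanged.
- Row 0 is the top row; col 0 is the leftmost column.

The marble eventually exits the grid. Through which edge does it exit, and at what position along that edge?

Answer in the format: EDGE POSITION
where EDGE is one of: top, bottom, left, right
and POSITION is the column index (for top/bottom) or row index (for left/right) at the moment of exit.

Step 1: enter (0,0), '.' pass, move down to (1,0)
Step 2: enter (1,0), '.' pass, move down to (2,0)
Step 3: enter (2,0), '.' pass, move down to (3,0)
Step 4: enter (3,0), '.' pass, move down to (4,0)
Step 5: enter (4,0), '.' pass, move down to (5,0)
Step 6: enter (5,0), '.' pass, move down to (6,0)
Step 7: enter (6,0), '.' pass, move down to (7,0)
Step 8: enter (7,0), '.' pass, move down to (8,0)
Step 9: at (8,0) — EXIT via bottom edge, pos 0

Answer: bottom 0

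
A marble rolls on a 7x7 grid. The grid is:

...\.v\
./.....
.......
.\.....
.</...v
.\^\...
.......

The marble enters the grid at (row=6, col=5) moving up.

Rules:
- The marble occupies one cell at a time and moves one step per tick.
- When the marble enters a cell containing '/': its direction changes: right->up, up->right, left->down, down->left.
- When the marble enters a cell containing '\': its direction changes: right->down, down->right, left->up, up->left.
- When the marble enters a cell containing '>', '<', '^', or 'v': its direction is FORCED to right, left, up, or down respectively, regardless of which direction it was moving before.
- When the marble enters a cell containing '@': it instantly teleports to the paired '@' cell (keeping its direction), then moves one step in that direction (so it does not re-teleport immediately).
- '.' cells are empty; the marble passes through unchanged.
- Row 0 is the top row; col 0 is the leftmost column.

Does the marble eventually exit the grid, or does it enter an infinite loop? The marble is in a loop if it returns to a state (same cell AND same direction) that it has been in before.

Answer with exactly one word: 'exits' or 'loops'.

Step 1: enter (6,5), '.' pass, move up to (5,5)
Step 2: enter (5,5), '.' pass, move up to (4,5)
Step 3: enter (4,5), '.' pass, move up to (3,5)
Step 4: enter (3,5), '.' pass, move up to (2,5)
Step 5: enter (2,5), '.' pass, move up to (1,5)
Step 6: enter (1,5), '.' pass, move up to (0,5)
Step 7: enter (0,5), 'v' forces up->down, move down to (1,5)
Step 8: enter (1,5), '.' pass, move down to (2,5)
Step 9: enter (2,5), '.' pass, move down to (3,5)
Step 10: enter (3,5), '.' pass, move down to (4,5)
Step 11: enter (4,5), '.' pass, move down to (5,5)
Step 12: enter (5,5), '.' pass, move down to (6,5)
Step 13: enter (6,5), '.' pass, move down to (7,5)
Step 14: at (7,5) — EXIT via bottom edge, pos 5

Answer: exits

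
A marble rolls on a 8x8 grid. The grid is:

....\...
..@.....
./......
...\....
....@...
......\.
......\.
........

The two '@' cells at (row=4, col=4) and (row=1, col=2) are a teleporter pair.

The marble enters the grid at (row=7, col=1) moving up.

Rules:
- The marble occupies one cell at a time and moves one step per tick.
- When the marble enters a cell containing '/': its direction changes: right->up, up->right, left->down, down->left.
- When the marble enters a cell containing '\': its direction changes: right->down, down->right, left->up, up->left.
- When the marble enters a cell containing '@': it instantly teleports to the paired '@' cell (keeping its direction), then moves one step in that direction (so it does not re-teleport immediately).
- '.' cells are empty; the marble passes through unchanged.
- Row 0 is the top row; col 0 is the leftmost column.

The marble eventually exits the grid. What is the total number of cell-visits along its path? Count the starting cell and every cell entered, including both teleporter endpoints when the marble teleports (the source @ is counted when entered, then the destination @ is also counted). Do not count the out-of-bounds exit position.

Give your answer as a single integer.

Answer: 12

Derivation:
Step 1: enter (7,1), '.' pass, move up to (6,1)
Step 2: enter (6,1), '.' pass, move up to (5,1)
Step 3: enter (5,1), '.' pass, move up to (4,1)
Step 4: enter (4,1), '.' pass, move up to (3,1)
Step 5: enter (3,1), '.' pass, move up to (2,1)
Step 6: enter (2,1), '/' deflects up->right, move right to (2,2)
Step 7: enter (2,2), '.' pass, move right to (2,3)
Step 8: enter (2,3), '.' pass, move right to (2,4)
Step 9: enter (2,4), '.' pass, move right to (2,5)
Step 10: enter (2,5), '.' pass, move right to (2,6)
Step 11: enter (2,6), '.' pass, move right to (2,7)
Step 12: enter (2,7), '.' pass, move right to (2,8)
Step 13: at (2,8) — EXIT via right edge, pos 2
Path length (cell visits): 12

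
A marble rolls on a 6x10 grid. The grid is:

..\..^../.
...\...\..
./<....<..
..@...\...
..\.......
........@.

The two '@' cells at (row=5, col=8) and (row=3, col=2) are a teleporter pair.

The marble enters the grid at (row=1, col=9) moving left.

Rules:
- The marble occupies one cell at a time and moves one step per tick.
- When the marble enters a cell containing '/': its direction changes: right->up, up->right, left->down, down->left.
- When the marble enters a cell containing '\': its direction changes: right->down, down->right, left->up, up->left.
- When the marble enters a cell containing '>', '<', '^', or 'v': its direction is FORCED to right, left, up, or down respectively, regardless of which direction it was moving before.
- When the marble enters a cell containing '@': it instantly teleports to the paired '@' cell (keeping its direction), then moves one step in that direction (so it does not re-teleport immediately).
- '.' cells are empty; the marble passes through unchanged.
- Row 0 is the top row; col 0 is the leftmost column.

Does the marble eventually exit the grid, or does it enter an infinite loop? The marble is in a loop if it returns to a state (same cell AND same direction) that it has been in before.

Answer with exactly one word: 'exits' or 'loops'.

Answer: exits

Derivation:
Step 1: enter (1,9), '.' pass, move left to (1,8)
Step 2: enter (1,8), '.' pass, move left to (1,7)
Step 3: enter (1,7), '\' deflects left->up, move up to (0,7)
Step 4: enter (0,7), '.' pass, move up to (-1,7)
Step 5: at (-1,7) — EXIT via top edge, pos 7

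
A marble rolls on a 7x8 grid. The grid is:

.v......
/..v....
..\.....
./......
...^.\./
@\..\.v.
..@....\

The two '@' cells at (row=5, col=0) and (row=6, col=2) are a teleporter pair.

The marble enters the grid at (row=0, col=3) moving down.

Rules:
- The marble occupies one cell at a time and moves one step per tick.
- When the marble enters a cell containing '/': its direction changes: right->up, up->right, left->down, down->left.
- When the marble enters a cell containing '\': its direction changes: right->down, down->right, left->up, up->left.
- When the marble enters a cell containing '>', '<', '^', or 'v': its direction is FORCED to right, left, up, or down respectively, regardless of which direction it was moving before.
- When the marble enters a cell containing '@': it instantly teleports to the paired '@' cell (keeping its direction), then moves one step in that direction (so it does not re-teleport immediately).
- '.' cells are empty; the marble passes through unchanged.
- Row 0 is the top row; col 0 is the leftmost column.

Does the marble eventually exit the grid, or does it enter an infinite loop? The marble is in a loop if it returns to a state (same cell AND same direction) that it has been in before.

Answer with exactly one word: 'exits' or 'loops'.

Step 1: enter (0,3), '.' pass, move down to (1,3)
Step 2: enter (1,3), 'v' forces down->down, move down to (2,3)
Step 3: enter (2,3), '.' pass, move down to (3,3)
Step 4: enter (3,3), '.' pass, move down to (4,3)
Step 5: enter (4,3), '^' forces down->up, move up to (3,3)
Step 6: enter (3,3), '.' pass, move up to (2,3)
Step 7: enter (2,3), '.' pass, move up to (1,3)
Step 8: enter (1,3), 'v' forces up->down, move down to (2,3)
Step 9: at (2,3) dir=down — LOOP DETECTED (seen before)

Answer: loops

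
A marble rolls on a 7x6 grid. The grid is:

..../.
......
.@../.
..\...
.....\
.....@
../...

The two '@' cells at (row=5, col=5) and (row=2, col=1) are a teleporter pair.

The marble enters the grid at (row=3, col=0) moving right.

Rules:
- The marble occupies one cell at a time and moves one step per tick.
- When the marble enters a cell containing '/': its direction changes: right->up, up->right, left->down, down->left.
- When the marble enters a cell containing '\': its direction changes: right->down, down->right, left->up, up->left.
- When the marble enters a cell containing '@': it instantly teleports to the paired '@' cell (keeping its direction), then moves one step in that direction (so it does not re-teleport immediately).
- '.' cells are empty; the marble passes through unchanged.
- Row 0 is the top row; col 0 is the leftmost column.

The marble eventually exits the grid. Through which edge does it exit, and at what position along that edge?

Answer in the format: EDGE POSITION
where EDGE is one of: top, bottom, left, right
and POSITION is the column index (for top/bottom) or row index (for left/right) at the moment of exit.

Step 1: enter (3,0), '.' pass, move right to (3,1)
Step 2: enter (3,1), '.' pass, move right to (3,2)
Step 3: enter (3,2), '\' deflects right->down, move down to (4,2)
Step 4: enter (4,2), '.' pass, move down to (5,2)
Step 5: enter (5,2), '.' pass, move down to (6,2)
Step 6: enter (6,2), '/' deflects down->left, move left to (6,1)
Step 7: enter (6,1), '.' pass, move left to (6,0)
Step 8: enter (6,0), '.' pass, move left to (6,-1)
Step 9: at (6,-1) — EXIT via left edge, pos 6

Answer: left 6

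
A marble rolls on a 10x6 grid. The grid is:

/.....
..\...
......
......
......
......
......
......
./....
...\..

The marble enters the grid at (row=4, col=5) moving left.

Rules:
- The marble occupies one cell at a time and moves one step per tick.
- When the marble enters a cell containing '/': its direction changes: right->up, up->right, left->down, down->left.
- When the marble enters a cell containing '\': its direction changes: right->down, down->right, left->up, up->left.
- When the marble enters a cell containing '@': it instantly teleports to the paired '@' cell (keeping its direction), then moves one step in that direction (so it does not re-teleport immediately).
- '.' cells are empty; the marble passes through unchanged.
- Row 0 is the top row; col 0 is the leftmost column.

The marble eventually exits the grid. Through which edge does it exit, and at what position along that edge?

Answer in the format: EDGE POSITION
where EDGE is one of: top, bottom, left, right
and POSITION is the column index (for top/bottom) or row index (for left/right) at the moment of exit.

Step 1: enter (4,5), '.' pass, move left to (4,4)
Step 2: enter (4,4), '.' pass, move left to (4,3)
Step 3: enter (4,3), '.' pass, move left to (4,2)
Step 4: enter (4,2), '.' pass, move left to (4,1)
Step 5: enter (4,1), '.' pass, move left to (4,0)
Step 6: enter (4,0), '.' pass, move left to (4,-1)
Step 7: at (4,-1) — EXIT via left edge, pos 4

Answer: left 4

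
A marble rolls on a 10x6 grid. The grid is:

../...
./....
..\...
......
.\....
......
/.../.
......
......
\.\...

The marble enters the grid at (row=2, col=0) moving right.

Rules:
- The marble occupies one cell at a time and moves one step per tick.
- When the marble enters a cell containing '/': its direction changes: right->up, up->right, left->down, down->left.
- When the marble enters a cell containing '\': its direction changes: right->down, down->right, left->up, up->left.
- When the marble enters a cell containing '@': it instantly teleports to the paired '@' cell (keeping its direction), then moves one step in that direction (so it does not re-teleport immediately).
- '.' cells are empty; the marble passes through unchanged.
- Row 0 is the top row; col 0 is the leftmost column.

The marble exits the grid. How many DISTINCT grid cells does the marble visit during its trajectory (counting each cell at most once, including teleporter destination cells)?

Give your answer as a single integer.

Step 1: enter (2,0), '.' pass, move right to (2,1)
Step 2: enter (2,1), '.' pass, move right to (2,2)
Step 3: enter (2,2), '\' deflects right->down, move down to (3,2)
Step 4: enter (3,2), '.' pass, move down to (4,2)
Step 5: enter (4,2), '.' pass, move down to (5,2)
Step 6: enter (5,2), '.' pass, move down to (6,2)
Step 7: enter (6,2), '.' pass, move down to (7,2)
Step 8: enter (7,2), '.' pass, move down to (8,2)
Step 9: enter (8,2), '.' pass, move down to (9,2)
Step 10: enter (9,2), '\' deflects down->right, move right to (9,3)
Step 11: enter (9,3), '.' pass, move right to (9,4)
Step 12: enter (9,4), '.' pass, move right to (9,5)
Step 13: enter (9,5), '.' pass, move right to (9,6)
Step 14: at (9,6) — EXIT via right edge, pos 9
Distinct cells visited: 13 (path length 13)

Answer: 13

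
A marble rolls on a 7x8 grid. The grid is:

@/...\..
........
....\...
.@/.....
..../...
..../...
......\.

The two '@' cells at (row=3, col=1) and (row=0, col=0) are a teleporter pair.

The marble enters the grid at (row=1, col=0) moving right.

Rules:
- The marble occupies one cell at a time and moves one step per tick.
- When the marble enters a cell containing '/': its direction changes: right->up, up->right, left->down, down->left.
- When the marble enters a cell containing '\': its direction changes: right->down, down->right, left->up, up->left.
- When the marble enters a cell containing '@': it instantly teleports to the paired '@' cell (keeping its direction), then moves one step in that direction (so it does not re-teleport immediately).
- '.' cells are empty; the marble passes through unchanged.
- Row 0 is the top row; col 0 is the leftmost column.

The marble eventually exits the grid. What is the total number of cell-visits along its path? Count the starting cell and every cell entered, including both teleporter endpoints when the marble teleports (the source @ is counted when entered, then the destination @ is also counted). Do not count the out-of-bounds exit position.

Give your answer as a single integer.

Answer: 8

Derivation:
Step 1: enter (1,0), '.' pass, move right to (1,1)
Step 2: enter (1,1), '.' pass, move right to (1,2)
Step 3: enter (1,2), '.' pass, move right to (1,3)
Step 4: enter (1,3), '.' pass, move right to (1,4)
Step 5: enter (1,4), '.' pass, move right to (1,5)
Step 6: enter (1,5), '.' pass, move right to (1,6)
Step 7: enter (1,6), '.' pass, move right to (1,7)
Step 8: enter (1,7), '.' pass, move right to (1,8)
Step 9: at (1,8) — EXIT via right edge, pos 1
Path length (cell visits): 8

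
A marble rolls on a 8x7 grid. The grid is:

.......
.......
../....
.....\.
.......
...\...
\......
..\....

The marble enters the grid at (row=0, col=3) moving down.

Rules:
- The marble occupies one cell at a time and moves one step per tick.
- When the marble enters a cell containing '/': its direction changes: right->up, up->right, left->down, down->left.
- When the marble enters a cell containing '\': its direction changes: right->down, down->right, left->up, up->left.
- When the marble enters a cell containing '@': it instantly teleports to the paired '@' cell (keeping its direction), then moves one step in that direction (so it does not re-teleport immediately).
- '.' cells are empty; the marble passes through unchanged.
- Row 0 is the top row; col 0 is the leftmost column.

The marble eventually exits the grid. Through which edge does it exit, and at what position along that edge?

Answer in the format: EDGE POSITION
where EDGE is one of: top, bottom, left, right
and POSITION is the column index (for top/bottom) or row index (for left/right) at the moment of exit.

Step 1: enter (0,3), '.' pass, move down to (1,3)
Step 2: enter (1,3), '.' pass, move down to (2,3)
Step 3: enter (2,3), '.' pass, move down to (3,3)
Step 4: enter (3,3), '.' pass, move down to (4,3)
Step 5: enter (4,3), '.' pass, move down to (5,3)
Step 6: enter (5,3), '\' deflects down->right, move right to (5,4)
Step 7: enter (5,4), '.' pass, move right to (5,5)
Step 8: enter (5,5), '.' pass, move right to (5,6)
Step 9: enter (5,6), '.' pass, move right to (5,7)
Step 10: at (5,7) — EXIT via right edge, pos 5

Answer: right 5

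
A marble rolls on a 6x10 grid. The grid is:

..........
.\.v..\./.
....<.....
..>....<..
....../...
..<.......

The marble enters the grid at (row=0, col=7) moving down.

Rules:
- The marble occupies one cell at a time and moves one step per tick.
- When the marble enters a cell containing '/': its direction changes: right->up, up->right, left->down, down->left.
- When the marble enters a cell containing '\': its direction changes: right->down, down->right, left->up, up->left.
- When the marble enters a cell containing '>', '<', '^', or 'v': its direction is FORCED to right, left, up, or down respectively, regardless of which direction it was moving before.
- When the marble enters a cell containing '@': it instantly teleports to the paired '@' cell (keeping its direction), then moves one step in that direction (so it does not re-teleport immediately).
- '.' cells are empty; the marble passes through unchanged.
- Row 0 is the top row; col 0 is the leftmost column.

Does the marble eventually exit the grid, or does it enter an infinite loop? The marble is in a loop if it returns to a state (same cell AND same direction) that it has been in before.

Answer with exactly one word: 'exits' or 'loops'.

Answer: loops

Derivation:
Step 1: enter (0,7), '.' pass, move down to (1,7)
Step 2: enter (1,7), '.' pass, move down to (2,7)
Step 3: enter (2,7), '.' pass, move down to (3,7)
Step 4: enter (3,7), '<' forces down->left, move left to (3,6)
Step 5: enter (3,6), '.' pass, move left to (3,5)
Step 6: enter (3,5), '.' pass, move left to (3,4)
Step 7: enter (3,4), '.' pass, move left to (3,3)
Step 8: enter (3,3), '.' pass, move left to (3,2)
Step 9: enter (3,2), '>' forces left->right, move right to (3,3)
Step 10: enter (3,3), '.' pass, move right to (3,4)
Step 11: enter (3,4), '.' pass, move right to (3,5)
Step 12: enter (3,5), '.' pass, move right to (3,6)
Step 13: enter (3,6), '.' pass, move right to (3,7)
Step 14: enter (3,7), '<' forces right->left, move left to (3,6)
Step 15: at (3,6) dir=left — LOOP DETECTED (seen before)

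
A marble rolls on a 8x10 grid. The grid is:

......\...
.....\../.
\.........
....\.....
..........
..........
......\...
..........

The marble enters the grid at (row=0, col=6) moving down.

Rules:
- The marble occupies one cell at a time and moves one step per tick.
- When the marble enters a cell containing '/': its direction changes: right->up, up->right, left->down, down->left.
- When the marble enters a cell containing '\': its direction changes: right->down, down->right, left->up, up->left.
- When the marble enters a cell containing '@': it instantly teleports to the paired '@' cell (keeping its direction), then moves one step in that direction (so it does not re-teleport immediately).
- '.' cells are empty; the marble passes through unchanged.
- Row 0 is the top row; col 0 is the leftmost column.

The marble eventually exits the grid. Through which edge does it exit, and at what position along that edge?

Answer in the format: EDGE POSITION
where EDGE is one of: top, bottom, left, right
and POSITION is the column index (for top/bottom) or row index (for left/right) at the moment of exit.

Step 1: enter (0,6), '\' deflects down->right, move right to (0,7)
Step 2: enter (0,7), '.' pass, move right to (0,8)
Step 3: enter (0,8), '.' pass, move right to (0,9)
Step 4: enter (0,9), '.' pass, move right to (0,10)
Step 5: at (0,10) — EXIT via right edge, pos 0

Answer: right 0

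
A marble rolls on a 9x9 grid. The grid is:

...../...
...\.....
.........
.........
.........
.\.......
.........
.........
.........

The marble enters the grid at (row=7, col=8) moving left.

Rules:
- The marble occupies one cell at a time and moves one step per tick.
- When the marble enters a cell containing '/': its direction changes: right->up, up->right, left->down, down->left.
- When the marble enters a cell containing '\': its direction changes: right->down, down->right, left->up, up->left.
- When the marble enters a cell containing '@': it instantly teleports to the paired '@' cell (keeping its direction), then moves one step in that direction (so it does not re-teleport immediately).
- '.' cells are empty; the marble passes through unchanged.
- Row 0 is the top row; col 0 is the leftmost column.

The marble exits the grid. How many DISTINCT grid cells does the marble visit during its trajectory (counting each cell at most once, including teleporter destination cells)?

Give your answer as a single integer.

Step 1: enter (7,8), '.' pass, move left to (7,7)
Step 2: enter (7,7), '.' pass, move left to (7,6)
Step 3: enter (7,6), '.' pass, move left to (7,5)
Step 4: enter (7,5), '.' pass, move left to (7,4)
Step 5: enter (7,4), '.' pass, move left to (7,3)
Step 6: enter (7,3), '.' pass, move left to (7,2)
Step 7: enter (7,2), '.' pass, move left to (7,1)
Step 8: enter (7,1), '.' pass, move left to (7,0)
Step 9: enter (7,0), '.' pass, move left to (7,-1)
Step 10: at (7,-1) — EXIT via left edge, pos 7
Distinct cells visited: 9 (path length 9)

Answer: 9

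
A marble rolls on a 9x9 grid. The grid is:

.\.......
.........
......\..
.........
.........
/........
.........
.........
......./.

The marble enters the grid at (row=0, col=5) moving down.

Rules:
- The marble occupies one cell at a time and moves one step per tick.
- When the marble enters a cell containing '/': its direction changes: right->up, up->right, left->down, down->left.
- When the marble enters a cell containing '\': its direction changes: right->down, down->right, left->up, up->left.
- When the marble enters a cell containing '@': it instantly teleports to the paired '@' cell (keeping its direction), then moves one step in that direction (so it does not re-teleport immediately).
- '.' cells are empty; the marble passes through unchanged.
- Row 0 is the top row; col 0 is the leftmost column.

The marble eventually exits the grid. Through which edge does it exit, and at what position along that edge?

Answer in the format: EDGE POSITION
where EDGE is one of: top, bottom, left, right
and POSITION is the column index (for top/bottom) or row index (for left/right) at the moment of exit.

Answer: bottom 5

Derivation:
Step 1: enter (0,5), '.' pass, move down to (1,5)
Step 2: enter (1,5), '.' pass, move down to (2,5)
Step 3: enter (2,5), '.' pass, move down to (3,5)
Step 4: enter (3,5), '.' pass, move down to (4,5)
Step 5: enter (4,5), '.' pass, move down to (5,5)
Step 6: enter (5,5), '.' pass, move down to (6,5)
Step 7: enter (6,5), '.' pass, move down to (7,5)
Step 8: enter (7,5), '.' pass, move down to (8,5)
Step 9: enter (8,5), '.' pass, move down to (9,5)
Step 10: at (9,5) — EXIT via bottom edge, pos 5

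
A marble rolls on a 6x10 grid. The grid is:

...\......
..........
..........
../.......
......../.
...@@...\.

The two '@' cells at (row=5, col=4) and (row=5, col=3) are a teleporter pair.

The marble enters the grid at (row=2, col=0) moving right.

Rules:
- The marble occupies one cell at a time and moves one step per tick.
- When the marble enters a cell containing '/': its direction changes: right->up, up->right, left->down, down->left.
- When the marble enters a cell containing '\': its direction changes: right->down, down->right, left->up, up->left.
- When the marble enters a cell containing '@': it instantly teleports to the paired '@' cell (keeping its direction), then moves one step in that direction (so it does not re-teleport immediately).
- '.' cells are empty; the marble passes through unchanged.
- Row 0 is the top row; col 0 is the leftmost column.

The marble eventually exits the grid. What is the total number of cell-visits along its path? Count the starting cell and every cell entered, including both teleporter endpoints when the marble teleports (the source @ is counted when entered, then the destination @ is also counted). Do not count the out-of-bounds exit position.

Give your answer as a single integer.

Answer: 10

Derivation:
Step 1: enter (2,0), '.' pass, move right to (2,1)
Step 2: enter (2,1), '.' pass, move right to (2,2)
Step 3: enter (2,2), '.' pass, move right to (2,3)
Step 4: enter (2,3), '.' pass, move right to (2,4)
Step 5: enter (2,4), '.' pass, move right to (2,5)
Step 6: enter (2,5), '.' pass, move right to (2,6)
Step 7: enter (2,6), '.' pass, move right to (2,7)
Step 8: enter (2,7), '.' pass, move right to (2,8)
Step 9: enter (2,8), '.' pass, move right to (2,9)
Step 10: enter (2,9), '.' pass, move right to (2,10)
Step 11: at (2,10) — EXIT via right edge, pos 2
Path length (cell visits): 10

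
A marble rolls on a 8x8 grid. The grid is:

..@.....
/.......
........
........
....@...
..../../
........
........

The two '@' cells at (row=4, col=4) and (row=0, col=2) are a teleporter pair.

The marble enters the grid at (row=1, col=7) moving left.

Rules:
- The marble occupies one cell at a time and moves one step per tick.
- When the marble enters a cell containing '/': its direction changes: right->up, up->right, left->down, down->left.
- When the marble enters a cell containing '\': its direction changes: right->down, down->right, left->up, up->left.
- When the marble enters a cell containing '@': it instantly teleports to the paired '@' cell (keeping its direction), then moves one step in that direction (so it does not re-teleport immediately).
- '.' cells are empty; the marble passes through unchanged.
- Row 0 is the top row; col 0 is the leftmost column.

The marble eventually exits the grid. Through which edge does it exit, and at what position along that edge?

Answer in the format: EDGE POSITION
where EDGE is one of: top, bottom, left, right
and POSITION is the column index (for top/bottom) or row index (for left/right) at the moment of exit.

Answer: bottom 0

Derivation:
Step 1: enter (1,7), '.' pass, move left to (1,6)
Step 2: enter (1,6), '.' pass, move left to (1,5)
Step 3: enter (1,5), '.' pass, move left to (1,4)
Step 4: enter (1,4), '.' pass, move left to (1,3)
Step 5: enter (1,3), '.' pass, move left to (1,2)
Step 6: enter (1,2), '.' pass, move left to (1,1)
Step 7: enter (1,1), '.' pass, move left to (1,0)
Step 8: enter (1,0), '/' deflects left->down, move down to (2,0)
Step 9: enter (2,0), '.' pass, move down to (3,0)
Step 10: enter (3,0), '.' pass, move down to (4,0)
Step 11: enter (4,0), '.' pass, move down to (5,0)
Step 12: enter (5,0), '.' pass, move down to (6,0)
Step 13: enter (6,0), '.' pass, move down to (7,0)
Step 14: enter (7,0), '.' pass, move down to (8,0)
Step 15: at (8,0) — EXIT via bottom edge, pos 0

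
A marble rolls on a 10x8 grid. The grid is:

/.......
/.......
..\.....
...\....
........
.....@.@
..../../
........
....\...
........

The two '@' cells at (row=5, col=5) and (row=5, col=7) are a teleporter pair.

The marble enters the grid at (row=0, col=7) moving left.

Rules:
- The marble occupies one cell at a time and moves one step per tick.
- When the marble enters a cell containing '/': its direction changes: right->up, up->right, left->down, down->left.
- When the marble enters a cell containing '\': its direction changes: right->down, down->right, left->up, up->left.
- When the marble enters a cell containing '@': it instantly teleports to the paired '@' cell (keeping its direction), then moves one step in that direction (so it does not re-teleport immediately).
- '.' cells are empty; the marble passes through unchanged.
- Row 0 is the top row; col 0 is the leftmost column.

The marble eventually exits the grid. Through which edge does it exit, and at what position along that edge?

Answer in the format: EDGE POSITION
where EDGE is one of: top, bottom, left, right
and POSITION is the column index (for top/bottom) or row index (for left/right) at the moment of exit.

Step 1: enter (0,7), '.' pass, move left to (0,6)
Step 2: enter (0,6), '.' pass, move left to (0,5)
Step 3: enter (0,5), '.' pass, move left to (0,4)
Step 4: enter (0,4), '.' pass, move left to (0,3)
Step 5: enter (0,3), '.' pass, move left to (0,2)
Step 6: enter (0,2), '.' pass, move left to (0,1)
Step 7: enter (0,1), '.' pass, move left to (0,0)
Step 8: enter (0,0), '/' deflects left->down, move down to (1,0)
Step 9: enter (1,0), '/' deflects down->left, move left to (1,-1)
Step 10: at (1,-1) — EXIT via left edge, pos 1

Answer: left 1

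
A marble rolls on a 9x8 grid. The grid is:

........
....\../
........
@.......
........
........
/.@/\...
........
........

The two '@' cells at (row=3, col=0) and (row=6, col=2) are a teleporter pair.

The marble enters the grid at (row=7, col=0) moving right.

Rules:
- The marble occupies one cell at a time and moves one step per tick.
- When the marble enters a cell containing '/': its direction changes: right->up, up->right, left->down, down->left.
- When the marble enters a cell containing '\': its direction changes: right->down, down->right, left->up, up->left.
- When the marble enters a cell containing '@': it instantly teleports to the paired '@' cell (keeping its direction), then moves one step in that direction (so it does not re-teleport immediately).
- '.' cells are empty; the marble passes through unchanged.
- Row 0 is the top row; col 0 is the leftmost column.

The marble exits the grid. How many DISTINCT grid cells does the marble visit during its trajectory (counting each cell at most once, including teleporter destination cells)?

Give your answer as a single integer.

Answer: 8

Derivation:
Step 1: enter (7,0), '.' pass, move right to (7,1)
Step 2: enter (7,1), '.' pass, move right to (7,2)
Step 3: enter (7,2), '.' pass, move right to (7,3)
Step 4: enter (7,3), '.' pass, move right to (7,4)
Step 5: enter (7,4), '.' pass, move right to (7,5)
Step 6: enter (7,5), '.' pass, move right to (7,6)
Step 7: enter (7,6), '.' pass, move right to (7,7)
Step 8: enter (7,7), '.' pass, move right to (7,8)
Step 9: at (7,8) — EXIT via right edge, pos 7
Distinct cells visited: 8 (path length 8)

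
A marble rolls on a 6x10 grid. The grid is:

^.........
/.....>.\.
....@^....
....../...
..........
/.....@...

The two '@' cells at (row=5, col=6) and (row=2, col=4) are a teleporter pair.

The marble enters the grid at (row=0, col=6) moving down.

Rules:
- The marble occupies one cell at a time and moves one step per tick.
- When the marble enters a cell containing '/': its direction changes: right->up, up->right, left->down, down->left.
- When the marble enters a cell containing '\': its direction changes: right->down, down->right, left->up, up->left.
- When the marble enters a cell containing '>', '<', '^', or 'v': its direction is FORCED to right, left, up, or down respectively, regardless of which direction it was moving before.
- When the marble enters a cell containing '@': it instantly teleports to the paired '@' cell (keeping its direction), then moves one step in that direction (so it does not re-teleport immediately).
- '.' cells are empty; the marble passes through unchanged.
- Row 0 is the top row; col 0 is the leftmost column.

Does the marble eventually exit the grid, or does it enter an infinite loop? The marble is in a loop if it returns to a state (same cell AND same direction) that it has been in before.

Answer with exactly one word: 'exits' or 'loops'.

Step 1: enter (0,6), '.' pass, move down to (1,6)
Step 2: enter (1,6), '>' forces down->right, move right to (1,7)
Step 3: enter (1,7), '.' pass, move right to (1,8)
Step 4: enter (1,8), '\' deflects right->down, move down to (2,8)
Step 5: enter (2,8), '.' pass, move down to (3,8)
Step 6: enter (3,8), '.' pass, move down to (4,8)
Step 7: enter (4,8), '.' pass, move down to (5,8)
Step 8: enter (5,8), '.' pass, move down to (6,8)
Step 9: at (6,8) — EXIT via bottom edge, pos 8

Answer: exits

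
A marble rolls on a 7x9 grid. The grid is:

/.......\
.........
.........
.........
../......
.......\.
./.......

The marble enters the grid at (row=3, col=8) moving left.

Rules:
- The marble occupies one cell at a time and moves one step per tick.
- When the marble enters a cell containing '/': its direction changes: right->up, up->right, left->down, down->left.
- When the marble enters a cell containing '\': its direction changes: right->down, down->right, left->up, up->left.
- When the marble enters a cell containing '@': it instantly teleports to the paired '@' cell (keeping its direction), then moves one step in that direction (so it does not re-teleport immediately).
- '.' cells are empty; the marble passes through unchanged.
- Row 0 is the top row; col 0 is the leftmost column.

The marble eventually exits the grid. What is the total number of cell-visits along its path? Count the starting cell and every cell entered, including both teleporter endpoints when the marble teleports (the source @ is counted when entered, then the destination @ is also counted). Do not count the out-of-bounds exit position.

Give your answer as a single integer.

Answer: 9

Derivation:
Step 1: enter (3,8), '.' pass, move left to (3,7)
Step 2: enter (3,7), '.' pass, move left to (3,6)
Step 3: enter (3,6), '.' pass, move left to (3,5)
Step 4: enter (3,5), '.' pass, move left to (3,4)
Step 5: enter (3,4), '.' pass, move left to (3,3)
Step 6: enter (3,3), '.' pass, move left to (3,2)
Step 7: enter (3,2), '.' pass, move left to (3,1)
Step 8: enter (3,1), '.' pass, move left to (3,0)
Step 9: enter (3,0), '.' pass, move left to (3,-1)
Step 10: at (3,-1) — EXIT via left edge, pos 3
Path length (cell visits): 9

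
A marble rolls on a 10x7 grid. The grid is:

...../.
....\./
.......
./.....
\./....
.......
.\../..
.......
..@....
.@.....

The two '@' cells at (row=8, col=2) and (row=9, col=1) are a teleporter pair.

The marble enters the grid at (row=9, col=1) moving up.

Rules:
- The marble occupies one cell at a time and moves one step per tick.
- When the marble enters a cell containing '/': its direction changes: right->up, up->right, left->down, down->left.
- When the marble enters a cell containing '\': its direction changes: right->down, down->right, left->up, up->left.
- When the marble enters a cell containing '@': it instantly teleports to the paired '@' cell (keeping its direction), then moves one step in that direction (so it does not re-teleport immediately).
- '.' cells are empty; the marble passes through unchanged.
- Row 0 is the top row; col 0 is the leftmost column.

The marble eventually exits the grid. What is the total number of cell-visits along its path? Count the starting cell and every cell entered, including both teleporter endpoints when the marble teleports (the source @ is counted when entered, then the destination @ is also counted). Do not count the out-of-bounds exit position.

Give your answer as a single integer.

Answer: 10

Derivation:
Step 1: enter (9,1), '@' teleport (9,1)->(8,2), also enter (8,2), move up to (7,2)
Step 2: enter (7,2), '.' pass, move up to (6,2)
Step 3: enter (6,2), '.' pass, move up to (5,2)
Step 4: enter (5,2), '.' pass, move up to (4,2)
Step 5: enter (4,2), '/' deflects up->right, move right to (4,3)
Step 6: enter (4,3), '.' pass, move right to (4,4)
Step 7: enter (4,4), '.' pass, move right to (4,5)
Step 8: enter (4,5), '.' pass, move right to (4,6)
Step 9: enter (4,6), '.' pass, move right to (4,7)
Step 10: at (4,7) — EXIT via right edge, pos 4
Path length (cell visits): 10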